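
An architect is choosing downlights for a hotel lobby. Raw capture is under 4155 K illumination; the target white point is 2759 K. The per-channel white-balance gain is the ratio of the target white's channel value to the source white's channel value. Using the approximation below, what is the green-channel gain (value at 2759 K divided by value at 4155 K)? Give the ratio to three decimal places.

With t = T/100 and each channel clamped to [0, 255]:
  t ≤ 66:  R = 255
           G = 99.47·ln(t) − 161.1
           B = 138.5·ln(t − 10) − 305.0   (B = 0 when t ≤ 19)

0.806

At 4155 K (t = 41.55):
  G = 99.47·ln 41.55 − 161.1 = 99.47·3.7269 − 161.1 = 209.614.
At 2759 K (t = 27.59):
  G = 99.47·ln 27.59 − 161.1 = 99.47·3.3175 − 161.1 = 168.887.
Gain = 168.887 / 209.614 = 0.8057 → 0.806.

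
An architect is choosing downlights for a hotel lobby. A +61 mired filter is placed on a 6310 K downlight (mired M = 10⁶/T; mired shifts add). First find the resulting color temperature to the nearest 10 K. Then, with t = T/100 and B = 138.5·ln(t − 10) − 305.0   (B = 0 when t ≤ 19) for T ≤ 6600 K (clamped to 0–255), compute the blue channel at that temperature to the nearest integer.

190

M_in = 10⁶/6310 = 158.48; M_out = 158.48 + (+61) = 219.48.
T_out = 10⁶/219.48 = 4556.3 K → 4560 K; t = 45.6.
B = 138.5·ln(45.6 − 10) − 305.0 = 138.5·ln 35.6 − 305.0 = 138.5·3.5723 − 305.0 = 189.770.
Rounded: 190.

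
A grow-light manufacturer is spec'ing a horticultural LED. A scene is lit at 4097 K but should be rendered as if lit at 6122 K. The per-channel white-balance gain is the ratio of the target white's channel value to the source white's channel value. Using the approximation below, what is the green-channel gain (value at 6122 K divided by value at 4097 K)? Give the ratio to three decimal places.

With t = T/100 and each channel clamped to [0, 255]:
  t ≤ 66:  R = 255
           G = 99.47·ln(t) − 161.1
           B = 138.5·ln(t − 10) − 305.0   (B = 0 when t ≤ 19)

At 4097 K (t = 40.97):
  G = 99.47·ln 40.97 − 161.1 = 99.47·3.7128 − 161.1 = 208.216.
At 6122 K (t = 61.22):
  G = 99.47·ln 61.22 − 161.1 = 99.47·4.1145 − 161.1 = 248.167.
Gain = 248.167 / 208.216 = 1.1919 → 1.192.

1.192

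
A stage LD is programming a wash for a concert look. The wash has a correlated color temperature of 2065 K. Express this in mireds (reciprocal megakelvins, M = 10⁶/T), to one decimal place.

484.3 mireds

M = 10⁶ / 2065 = 484.262 → 484.3 mireds.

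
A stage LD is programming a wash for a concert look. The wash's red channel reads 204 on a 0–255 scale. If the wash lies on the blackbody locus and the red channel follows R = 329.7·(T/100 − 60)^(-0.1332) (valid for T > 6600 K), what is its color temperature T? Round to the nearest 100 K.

9700 K

(t − 60)^(-0.1332) = 204/329.7 = 0.61874.
t − 60 = 0.61874^(1/-0.1332) = 0.61874^(-7.508) = 36.748, so t = 96.748.
T = 100·t = 9675 K → 9700 K to the nearest 100 K.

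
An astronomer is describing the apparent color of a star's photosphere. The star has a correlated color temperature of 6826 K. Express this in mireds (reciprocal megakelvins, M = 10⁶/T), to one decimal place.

146.5 mireds

M = 10⁶ / 6826 = 146.499 → 146.5 mireds.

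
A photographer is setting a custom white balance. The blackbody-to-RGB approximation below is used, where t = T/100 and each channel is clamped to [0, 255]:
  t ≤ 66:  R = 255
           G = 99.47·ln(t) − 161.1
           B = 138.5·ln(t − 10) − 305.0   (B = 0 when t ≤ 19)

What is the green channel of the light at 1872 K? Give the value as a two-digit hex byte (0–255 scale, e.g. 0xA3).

0x82

t = 1872/100 = 18.72; the t ≤ 66 branch applies.
G = 99.47·ln 18.72 − 161.1 = 99.47·2.9296 − 161.1 = 130.307.
Rounded: 130; in hex, 0x82.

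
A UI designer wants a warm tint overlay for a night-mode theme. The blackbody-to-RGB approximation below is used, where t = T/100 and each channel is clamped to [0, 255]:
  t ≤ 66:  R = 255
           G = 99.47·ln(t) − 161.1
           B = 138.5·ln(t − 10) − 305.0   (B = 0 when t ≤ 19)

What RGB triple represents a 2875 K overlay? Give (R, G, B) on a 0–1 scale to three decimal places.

(1.000, 0.678, 0.396)

t = 2875/100 = 28.75; the t ≤ 66 branch applies.
R = 255 by definition for t ≤ 66.
G = 99.47·ln 28.75 − 161.1 = 99.47·3.3586 − 161.1 = 172.984.
B = 138.5·ln(28.75 − 10) − 305.0 = 138.5·ln 18.75 − 305.0 = 138.5·2.9312 − 305.0 = 100.970.
Dividing each by 255: (1.0000, 0.6784, 0.3960) → (1.000, 0.678, 0.396).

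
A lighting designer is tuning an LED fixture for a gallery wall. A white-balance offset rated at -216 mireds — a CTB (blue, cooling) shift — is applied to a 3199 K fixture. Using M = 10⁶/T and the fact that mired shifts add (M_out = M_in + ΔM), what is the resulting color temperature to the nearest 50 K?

10350 K

M_in = 10⁶/3199 = 312.60 mireds.
M_out = 312.60 + (-216) = 96.60 mireds.
T_out = 10⁶/96.60 = 10352.2 K → 10350 K.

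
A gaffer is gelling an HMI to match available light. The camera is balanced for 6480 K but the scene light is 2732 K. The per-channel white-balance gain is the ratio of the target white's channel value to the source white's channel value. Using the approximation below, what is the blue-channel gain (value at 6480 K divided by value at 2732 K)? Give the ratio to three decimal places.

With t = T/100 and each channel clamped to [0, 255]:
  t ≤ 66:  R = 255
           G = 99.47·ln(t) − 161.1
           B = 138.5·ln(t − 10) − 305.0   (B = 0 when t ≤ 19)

At 2732 K (t = 27.32):
  B = 138.5·ln(27.32 − 10) − 305.0 = 138.5·ln 17.32 − 305.0 = 138.5·2.8519 − 305.0 = 89.983.
At 6480 K (t = 64.8):
  B = 138.5·ln(64.8 − 10) − 305.0 = 138.5·ln 54.8 − 305.0 = 138.5·4.0037 − 305.0 = 249.511.
Gain = 249.511 / 89.983 = 2.7729 → 2.773.

2.773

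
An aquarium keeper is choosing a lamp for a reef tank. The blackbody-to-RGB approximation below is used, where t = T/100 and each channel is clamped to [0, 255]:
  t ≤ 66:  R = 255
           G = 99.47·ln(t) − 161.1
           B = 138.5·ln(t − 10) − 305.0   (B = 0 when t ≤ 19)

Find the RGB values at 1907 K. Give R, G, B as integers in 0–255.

R=255, G=132, B=0

t = 1907/100 = 19.07; the t ≤ 66 branch applies.
R = 255 by definition for t ≤ 66.
G = 99.47·ln 19.07 − 161.1 = 99.47·2.9481 − 161.1 = 132.149.
B = 138.5·ln(19.07 − 10) − 305.0 = 138.5·ln 9.07 − 305.0 = 138.5·2.2050 − 305.0 = 0.389.
Rounded: (255, 132, 0).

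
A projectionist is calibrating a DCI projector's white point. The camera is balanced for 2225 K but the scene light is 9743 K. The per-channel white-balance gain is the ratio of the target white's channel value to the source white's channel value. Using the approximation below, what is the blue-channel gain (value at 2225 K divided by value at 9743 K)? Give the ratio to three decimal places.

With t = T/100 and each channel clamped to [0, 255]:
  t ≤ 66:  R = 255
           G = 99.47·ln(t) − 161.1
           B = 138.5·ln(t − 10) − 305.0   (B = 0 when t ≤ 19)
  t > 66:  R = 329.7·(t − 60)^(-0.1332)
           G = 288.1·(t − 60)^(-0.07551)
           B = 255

0.165

At 9743 K (t = 97.43):
  B = 255 by definition for t > 66.
At 2225 K (t = 22.25):
  B = 138.5·ln(22.25 − 10) − 305.0 = 138.5·ln 12.25 − 305.0 = 138.5·2.5055 − 305.0 = 42.015.
Gain = 42.015 / 255.000 = 0.1648 → 0.165.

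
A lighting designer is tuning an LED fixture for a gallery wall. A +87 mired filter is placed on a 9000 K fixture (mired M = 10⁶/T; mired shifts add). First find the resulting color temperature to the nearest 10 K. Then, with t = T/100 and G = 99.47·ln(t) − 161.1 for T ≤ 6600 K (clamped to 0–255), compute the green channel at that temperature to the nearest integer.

229

M_in = 10⁶/9000 = 111.11; M_out = 111.11 + (+87) = 198.11.
T_out = 10⁶/198.11 = 5047.7 K → 5050 K; t = 50.5.
G = 99.47·ln 50.5 − 161.1 = 99.47·3.9220 − 161.1 = 229.019.
Rounded: 229.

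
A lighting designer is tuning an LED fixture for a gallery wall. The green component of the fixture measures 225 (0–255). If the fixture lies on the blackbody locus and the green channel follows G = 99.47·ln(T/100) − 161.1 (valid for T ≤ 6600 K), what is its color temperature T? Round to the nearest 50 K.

4850 K

ln t = (225 + 161.1) / 99.47 = 3.8816.
t = e^3.8816 = 48.500.
T = 100·t = 4850 K → 4850 K to the nearest 50 K.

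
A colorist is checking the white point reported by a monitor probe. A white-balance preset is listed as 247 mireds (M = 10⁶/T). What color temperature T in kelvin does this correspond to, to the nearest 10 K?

4050 K

T = 10⁶ / 247 = 4048.58 K → 4050 K.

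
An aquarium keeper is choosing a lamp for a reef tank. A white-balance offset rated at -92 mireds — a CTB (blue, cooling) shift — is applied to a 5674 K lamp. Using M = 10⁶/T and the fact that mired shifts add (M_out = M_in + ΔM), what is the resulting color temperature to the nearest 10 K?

11870 K

M_in = 10⁶/5674 = 176.24 mireds.
M_out = 176.24 + (-92) = 84.24 mireds.
T_out = 10⁶/84.24 = 11870.5 K → 11870 K.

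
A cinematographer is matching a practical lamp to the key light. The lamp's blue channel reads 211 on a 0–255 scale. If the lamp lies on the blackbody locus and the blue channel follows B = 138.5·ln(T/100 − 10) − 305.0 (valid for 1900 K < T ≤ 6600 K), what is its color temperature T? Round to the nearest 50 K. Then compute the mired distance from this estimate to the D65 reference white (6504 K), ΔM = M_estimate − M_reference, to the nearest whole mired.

ln(t − 10) = (211 + 305.0) / 138.5 = 3.7256.
t − 10 = e^3.7256 = 41.497, so t = 51.497.
T = 100·t = 5150 K → 5150 K to the nearest 50 K.
M_estimate = 10⁶/5150 = 194.17; M_reference = 10⁶/6504 = 153.75.
ΔM = 194.17 − 153.75 = 40.42 → +40 mireds.

+40 mireds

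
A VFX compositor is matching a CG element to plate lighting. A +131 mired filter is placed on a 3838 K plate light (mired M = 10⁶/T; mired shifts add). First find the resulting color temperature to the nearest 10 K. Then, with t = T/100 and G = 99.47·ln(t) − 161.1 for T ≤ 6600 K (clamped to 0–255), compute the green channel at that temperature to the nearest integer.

M_in = 10⁶/3838 = 260.55; M_out = 260.55 + (+131) = 391.55.
T_out = 10⁶/391.55 = 2553.9 K → 2550 K; t = 25.5.
G = 99.47·ln 25.5 − 161.1 = 99.47·3.2387 − 161.1 = 161.051.
Rounded: 161.

161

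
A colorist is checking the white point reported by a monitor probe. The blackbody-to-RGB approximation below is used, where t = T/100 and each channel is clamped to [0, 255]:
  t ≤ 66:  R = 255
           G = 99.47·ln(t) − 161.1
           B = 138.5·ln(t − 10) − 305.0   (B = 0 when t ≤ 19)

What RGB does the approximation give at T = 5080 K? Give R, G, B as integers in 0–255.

R=255, G=230, B=209

t = 5080/100 = 50.8; the t ≤ 66 branch applies.
R = 255 by definition for t ≤ 66.
G = 99.47·ln 50.8 − 161.1 = 99.47·3.9279 − 161.1 = 229.608.
B = 138.5·ln(50.8 − 10) − 305.0 = 138.5·ln 40.8 − 305.0 = 138.5·3.7087 − 305.0 = 208.652.
Rounded: (255, 230, 209).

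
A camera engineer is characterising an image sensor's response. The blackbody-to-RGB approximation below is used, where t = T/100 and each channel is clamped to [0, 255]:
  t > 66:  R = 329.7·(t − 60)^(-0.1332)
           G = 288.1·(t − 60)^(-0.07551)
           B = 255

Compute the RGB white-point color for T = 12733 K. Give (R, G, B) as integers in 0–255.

t = 12733/100 = 127.33; the t > 66 branch applies.
R = 329.7·(127.33 − 60)^(-0.1332) = 329.7·67.33^(-0.1332) = 329.7·0.57080 = 188.192.
G = 288.1·(127.33 − 60)^(-0.07551) = 288.1·67.33^(-0.07551) = 288.1·0.72770 = 209.650.
B = 255 by definition for t > 66.
Rounded: (188, 210, 255).

(188, 210, 255)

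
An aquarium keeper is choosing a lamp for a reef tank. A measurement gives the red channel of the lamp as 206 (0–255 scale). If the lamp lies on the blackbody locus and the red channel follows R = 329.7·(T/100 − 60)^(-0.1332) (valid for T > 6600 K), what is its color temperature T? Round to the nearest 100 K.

9400 K

(t − 60)^(-0.1332) = 206/329.7 = 0.62481.
t − 60 = 0.62481^(1/-0.1332) = 0.62481^(-7.508) = 34.152, so t = 94.152.
T = 100·t = 9415 K → 9400 K to the nearest 100 K.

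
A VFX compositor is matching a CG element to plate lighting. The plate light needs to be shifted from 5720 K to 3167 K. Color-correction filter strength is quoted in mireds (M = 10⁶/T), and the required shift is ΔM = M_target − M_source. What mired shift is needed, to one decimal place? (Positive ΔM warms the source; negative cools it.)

M_source = 10⁶/5720 = 174.825; M_target = 10⁶/3167 = 315.756.
ΔM = 315.756 − 174.825 = 140.931 → +140.9 mireds, a warming shift.

+140.9 mireds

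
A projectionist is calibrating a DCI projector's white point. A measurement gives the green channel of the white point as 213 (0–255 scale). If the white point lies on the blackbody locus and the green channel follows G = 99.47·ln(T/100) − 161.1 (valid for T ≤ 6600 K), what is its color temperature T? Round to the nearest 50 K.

ln t = (213 + 161.1) / 99.47 = 3.7609.
t = e^3.7609 = 42.989.
T = 100·t = 4299 K → 4300 K to the nearest 50 K.

4300 K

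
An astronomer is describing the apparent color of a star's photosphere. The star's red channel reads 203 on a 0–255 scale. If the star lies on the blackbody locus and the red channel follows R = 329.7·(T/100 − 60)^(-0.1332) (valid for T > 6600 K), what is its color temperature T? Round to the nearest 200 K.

(t − 60)^(-0.1332) = 203/329.7 = 0.61571.
t − 60 = 0.61571^(1/-0.1332) = 0.61571^(-7.508) = 38.129, so t = 98.129.
T = 100·t = 9813 K → 9800 K to the nearest 200 K.

9800 K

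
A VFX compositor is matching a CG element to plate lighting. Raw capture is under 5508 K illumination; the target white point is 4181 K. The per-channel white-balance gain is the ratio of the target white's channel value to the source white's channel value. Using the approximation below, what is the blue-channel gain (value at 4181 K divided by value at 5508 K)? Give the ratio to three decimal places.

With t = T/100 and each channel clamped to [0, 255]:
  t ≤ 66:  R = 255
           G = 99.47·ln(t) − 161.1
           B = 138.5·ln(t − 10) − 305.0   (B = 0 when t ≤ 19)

0.783

At 5508 K (t = 55.08):
  B = 138.5·ln(55.08 − 10) − 305.0 = 138.5·ln 45.08 − 305.0 = 138.5·3.8084 − 305.0 = 222.469.
At 4181 K (t = 41.81):
  B = 138.5·ln(41.81 − 10) − 305.0 = 138.5·ln 31.81 − 305.0 = 138.5·3.4598 − 305.0 = 174.180.
Gain = 174.180 / 222.469 = 0.7829 → 0.783.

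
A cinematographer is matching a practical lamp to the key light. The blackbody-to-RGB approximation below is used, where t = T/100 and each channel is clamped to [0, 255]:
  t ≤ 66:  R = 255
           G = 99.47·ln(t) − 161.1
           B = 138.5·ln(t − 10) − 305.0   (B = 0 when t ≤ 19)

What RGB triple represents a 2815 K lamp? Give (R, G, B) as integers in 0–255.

t = 2815/100 = 28.15; the t ≤ 66 branch applies.
R = 255 by definition for t ≤ 66.
G = 99.47·ln 28.15 − 161.1 = 99.47·3.3375 − 161.1 = 170.886.
B = 138.5·ln(28.15 − 10) − 305.0 = 138.5·ln 18.15 − 305.0 = 138.5·2.8987 − 305.0 = 96.466.
Rounded: (255, 171, 96).

(255, 171, 96)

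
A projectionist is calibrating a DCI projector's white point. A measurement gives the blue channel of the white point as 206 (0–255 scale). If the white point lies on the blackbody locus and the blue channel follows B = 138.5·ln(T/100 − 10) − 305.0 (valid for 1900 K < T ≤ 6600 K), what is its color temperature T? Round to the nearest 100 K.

5000 K

ln(t − 10) = (206 + 305.0) / 138.5 = 3.6895.
t − 10 = e^3.6895 = 40.026, so t = 50.026.
T = 100·t = 5003 K → 5000 K to the nearest 100 K.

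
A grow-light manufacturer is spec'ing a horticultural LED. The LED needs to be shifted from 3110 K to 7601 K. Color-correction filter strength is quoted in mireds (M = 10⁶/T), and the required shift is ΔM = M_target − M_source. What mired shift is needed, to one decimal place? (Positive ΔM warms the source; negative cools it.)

-190.0 mireds

M_source = 10⁶/3110 = 321.543; M_target = 10⁶/7601 = 131.562.
ΔM = 131.562 − 321.543 = -189.982 → -190.0 mireds, a cooling shift.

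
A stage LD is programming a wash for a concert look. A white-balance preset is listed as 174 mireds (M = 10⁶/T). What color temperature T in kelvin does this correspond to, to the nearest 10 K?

5750 K

T = 10⁶ / 174 = 5747.13 K → 5750 K.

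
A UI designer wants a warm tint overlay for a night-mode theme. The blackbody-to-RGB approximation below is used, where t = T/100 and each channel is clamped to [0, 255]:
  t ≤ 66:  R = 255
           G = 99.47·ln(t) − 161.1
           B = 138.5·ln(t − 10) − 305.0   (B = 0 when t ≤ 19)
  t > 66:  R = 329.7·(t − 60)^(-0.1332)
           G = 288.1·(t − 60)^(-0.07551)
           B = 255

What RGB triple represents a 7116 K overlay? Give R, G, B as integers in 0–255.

R=239, G=240, B=255

t = 7116/100 = 71.16; the t > 66 branch applies.
R = 329.7·(71.16 − 60)^(-0.1332) = 329.7·11.16^(-0.1332) = 329.7·0.72519 = 239.095.
G = 288.1·(71.16 − 60)^(-0.07551) = 288.1·11.16^(-0.07551) = 288.1·0.83347 = 240.123.
B = 255 by definition for t > 66.
Rounded: (239, 240, 255).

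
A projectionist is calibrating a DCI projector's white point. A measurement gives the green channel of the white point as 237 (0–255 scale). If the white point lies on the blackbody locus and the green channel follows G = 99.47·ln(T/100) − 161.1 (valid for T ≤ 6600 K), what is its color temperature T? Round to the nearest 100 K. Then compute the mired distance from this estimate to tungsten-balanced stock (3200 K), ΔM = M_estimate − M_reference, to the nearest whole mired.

-131 mireds

ln t = (237 + 161.1) / 99.47 = 4.0022.
t = e^4.0022 = 54.719.
T = 100·t = 5472 K → 5500 K to the nearest 100 K.
M_estimate = 10⁶/5500 = 181.82; M_reference = 10⁶/3200 = 312.50.
ΔM = 181.82 − 312.50 = -130.68 → -131 mireds.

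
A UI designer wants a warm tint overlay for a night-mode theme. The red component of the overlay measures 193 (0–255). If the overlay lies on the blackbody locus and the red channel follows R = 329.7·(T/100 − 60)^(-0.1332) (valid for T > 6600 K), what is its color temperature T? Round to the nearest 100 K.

11600 K

(t − 60)^(-0.1332) = 193/329.7 = 0.58538.
t − 60 = 0.58538^(1/-0.1332) = 0.58538^(-7.508) = 55.713, so t = 115.713.
T = 100·t = 11571 K → 11600 K to the nearest 100 K.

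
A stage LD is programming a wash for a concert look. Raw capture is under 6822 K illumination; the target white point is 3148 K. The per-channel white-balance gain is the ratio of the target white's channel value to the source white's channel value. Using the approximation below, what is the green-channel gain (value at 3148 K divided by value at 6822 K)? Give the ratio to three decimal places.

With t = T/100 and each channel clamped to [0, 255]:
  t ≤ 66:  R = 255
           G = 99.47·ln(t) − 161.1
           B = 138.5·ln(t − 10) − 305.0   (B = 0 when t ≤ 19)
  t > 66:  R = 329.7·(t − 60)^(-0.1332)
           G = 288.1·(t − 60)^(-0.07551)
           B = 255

0.741

At 6822 K (t = 68.22):
  G = 288.1·(68.22 − 60)^(-0.07551) = 288.1·8.22^(-0.07551) = 288.1·0.85294 = 245.732.
At 3148 K (t = 31.48):
  G = 99.47·ln 31.48 − 161.1 = 99.47·3.4494 − 161.1 = 182.007.
Gain = 182.007 / 245.732 = 0.7407 → 0.741.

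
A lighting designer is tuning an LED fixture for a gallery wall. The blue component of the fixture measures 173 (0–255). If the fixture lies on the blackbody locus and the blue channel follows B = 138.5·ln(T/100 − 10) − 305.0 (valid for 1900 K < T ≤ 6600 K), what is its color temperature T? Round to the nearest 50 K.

ln(t − 10) = (173 + 305.0) / 138.5 = 3.4513.
t − 10 = e^3.4513 = 31.540, so t = 41.540.
T = 100·t = 4154 K → 4150 K to the nearest 50 K.

4150 K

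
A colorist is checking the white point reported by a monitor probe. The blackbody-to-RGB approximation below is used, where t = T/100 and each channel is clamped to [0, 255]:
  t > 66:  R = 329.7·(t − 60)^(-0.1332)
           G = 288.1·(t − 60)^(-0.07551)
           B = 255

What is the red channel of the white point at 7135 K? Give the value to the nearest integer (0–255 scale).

t = 7135/100 = 71.35; the t > 66 branch applies.
R = 329.7·(71.35 − 60)^(-0.1332) = 329.7·11.35^(-0.1332) = 329.7·0.72356 = 238.558.
Rounded: 239.

239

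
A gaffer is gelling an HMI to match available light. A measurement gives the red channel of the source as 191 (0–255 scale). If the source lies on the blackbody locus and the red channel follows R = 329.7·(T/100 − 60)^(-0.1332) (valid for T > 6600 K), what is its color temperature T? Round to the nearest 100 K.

12000 K

(t − 60)^(-0.1332) = 191/329.7 = 0.57931.
t − 60 = 0.57931^(1/-0.1332) = 0.57931^(-7.508) = 60.245, so t = 120.245.
T = 100·t = 12025 K → 12000 K to the nearest 100 K.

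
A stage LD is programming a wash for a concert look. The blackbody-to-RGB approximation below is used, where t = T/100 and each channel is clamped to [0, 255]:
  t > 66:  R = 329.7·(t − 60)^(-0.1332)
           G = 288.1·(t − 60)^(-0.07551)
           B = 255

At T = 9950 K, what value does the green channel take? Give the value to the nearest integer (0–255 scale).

t = 9950/100 = 99.5; the t > 66 branch applies.
G = 288.1·(99.5 − 60)^(-0.07551) = 288.1·39.5^(-0.07551) = 288.1·0.75760 = 218.265.
Rounded: 218.

218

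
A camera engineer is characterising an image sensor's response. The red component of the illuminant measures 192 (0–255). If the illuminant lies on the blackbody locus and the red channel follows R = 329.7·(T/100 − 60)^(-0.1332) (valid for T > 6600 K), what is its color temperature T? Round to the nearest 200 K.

11800 K

(t − 60)^(-0.1332) = 192/329.7 = 0.58235.
t − 60 = 0.58235^(1/-0.1332) = 0.58235^(-7.508) = 57.929, so t = 117.929.
T = 100·t = 11793 K → 11800 K to the nearest 200 K.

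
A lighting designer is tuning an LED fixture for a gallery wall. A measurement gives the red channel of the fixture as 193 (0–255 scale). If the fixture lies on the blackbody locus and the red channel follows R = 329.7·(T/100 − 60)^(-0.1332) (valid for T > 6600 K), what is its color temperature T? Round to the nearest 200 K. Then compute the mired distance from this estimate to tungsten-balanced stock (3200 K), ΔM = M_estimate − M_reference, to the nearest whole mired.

-226 mireds

(t − 60)^(-0.1332) = 193/329.7 = 0.58538.
t − 60 = 0.58538^(1/-0.1332) = 0.58538^(-7.508) = 55.713, so t = 115.713.
T = 100·t = 11571 K → 11600 K to the nearest 200 K.
M_estimate = 10⁶/11600 = 86.21; M_reference = 10⁶/3200 = 312.50.
ΔM = 86.21 − 312.50 = -226.29 → -226 mireds.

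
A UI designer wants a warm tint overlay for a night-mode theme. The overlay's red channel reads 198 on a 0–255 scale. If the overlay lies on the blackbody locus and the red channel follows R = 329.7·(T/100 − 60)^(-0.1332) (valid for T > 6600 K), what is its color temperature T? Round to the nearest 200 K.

10600 K

(t − 60)^(-0.1332) = 198/329.7 = 0.60055.
t − 60 = 0.60055^(1/-0.1332) = 0.60055^(-7.508) = 45.980, so t = 105.980.
T = 100·t = 10598 K → 10600 K to the nearest 200 K.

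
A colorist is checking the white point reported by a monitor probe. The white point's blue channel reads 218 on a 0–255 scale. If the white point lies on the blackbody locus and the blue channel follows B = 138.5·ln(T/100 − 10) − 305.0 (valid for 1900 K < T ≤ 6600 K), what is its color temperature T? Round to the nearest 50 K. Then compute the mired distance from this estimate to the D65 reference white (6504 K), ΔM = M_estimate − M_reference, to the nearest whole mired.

+33 mireds

ln(t − 10) = (218 + 305.0) / 138.5 = 3.7762.
t − 10 = e^3.7762 = 43.649, so t = 53.649.
T = 100·t = 5365 K → 5350 K to the nearest 50 K.
M_estimate = 10⁶/5350 = 186.92; M_reference = 10⁶/6504 = 153.75.
ΔM = 186.92 − 153.75 = 33.16 → +33 mireds.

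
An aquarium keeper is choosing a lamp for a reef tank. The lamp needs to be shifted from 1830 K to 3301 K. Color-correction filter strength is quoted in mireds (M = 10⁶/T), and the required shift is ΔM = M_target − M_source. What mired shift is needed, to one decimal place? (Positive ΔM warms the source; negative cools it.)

M_source = 10⁶/1830 = 546.448; M_target = 10⁶/3301 = 302.939.
ΔM = 302.939 − 546.448 = -243.510 → -243.5 mireds, a cooling shift.

-243.5 mireds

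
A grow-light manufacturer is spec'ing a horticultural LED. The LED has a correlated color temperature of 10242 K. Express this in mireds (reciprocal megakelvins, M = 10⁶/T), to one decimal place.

M = 10⁶ / 10242 = 97.637 → 97.6 mireds.

97.6 mireds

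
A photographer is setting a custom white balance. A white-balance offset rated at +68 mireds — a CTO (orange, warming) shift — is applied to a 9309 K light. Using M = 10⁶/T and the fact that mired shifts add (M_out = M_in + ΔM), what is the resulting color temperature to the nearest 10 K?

M_in = 10⁶/9309 = 107.42 mireds.
M_out = 107.42 + (+68) = 175.42 mireds.
T_out = 10⁶/175.42 = 5700.5 K → 5700 K.

5700 K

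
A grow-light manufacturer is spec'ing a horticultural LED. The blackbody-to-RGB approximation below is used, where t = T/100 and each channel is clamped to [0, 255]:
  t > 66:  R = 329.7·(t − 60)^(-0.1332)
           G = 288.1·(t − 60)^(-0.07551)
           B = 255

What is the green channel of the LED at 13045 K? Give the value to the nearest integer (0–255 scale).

209

t = 13045/100 = 130.45; the t > 66 branch applies.
G = 288.1·(130.45 − 60)^(-0.07551) = 288.1·70.45^(-0.07551) = 288.1·0.72521 = 208.934.
Rounded: 209.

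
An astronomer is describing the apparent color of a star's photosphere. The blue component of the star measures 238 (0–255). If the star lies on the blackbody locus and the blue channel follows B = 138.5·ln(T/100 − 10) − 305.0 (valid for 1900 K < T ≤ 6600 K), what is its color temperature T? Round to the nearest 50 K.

ln(t − 10) = (238 + 305.0) / 138.5 = 3.9206.
t − 10 = e^3.9206 = 50.430, so t = 60.430.
T = 100·t = 6043 K → 6050 K to the nearest 50 K.

6050 K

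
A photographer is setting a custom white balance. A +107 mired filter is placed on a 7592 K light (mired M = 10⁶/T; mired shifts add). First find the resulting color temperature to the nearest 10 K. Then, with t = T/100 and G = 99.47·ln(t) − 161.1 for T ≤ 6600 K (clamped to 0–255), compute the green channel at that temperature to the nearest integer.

M_in = 10⁶/7592 = 131.72; M_out = 131.72 + (+107) = 238.72.
T_out = 10⁶/238.72 = 4189.1 K → 4190 K; t = 41.9.
G = 99.47·ln 41.9 − 161.1 = 99.47·3.7353 − 161.1 = 210.449.
Rounded: 210.

210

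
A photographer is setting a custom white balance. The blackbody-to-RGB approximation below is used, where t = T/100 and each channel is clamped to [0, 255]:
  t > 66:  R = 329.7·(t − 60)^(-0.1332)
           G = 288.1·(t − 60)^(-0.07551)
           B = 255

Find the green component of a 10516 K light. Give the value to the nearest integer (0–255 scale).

t = 10516/100 = 105.16; the t > 66 branch applies.
G = 288.1·(105.16 − 60)^(-0.07551) = 288.1·45.16^(-0.07551) = 288.1·0.74998 = 216.069.
Rounded: 216.

216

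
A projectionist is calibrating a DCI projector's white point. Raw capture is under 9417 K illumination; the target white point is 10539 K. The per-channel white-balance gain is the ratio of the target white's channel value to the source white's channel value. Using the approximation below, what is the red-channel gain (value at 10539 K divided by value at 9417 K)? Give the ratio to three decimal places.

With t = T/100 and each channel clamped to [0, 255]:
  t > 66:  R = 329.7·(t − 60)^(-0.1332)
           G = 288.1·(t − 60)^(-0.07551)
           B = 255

0.963

At 9417 K (t = 94.17):
  R = 329.7·(94.17 − 60)^(-0.1332) = 329.7·34.17^(-0.1332) = 329.7·0.62477 = 205.986.
At 10539 K (t = 105.39):
  R = 329.7·(105.39 − 60)^(-0.1332) = 329.7·45.39^(-0.1332) = 329.7·0.60158 = 198.341.
Gain = 198.341 / 205.986 = 0.9629 → 0.963.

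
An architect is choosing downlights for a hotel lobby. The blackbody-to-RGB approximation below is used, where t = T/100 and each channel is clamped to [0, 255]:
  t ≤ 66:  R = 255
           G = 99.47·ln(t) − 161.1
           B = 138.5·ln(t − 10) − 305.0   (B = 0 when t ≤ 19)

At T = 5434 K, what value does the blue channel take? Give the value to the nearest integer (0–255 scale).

220

t = 5434/100 = 54.34; the t ≤ 66 branch applies.
B = 138.5·ln(54.34 − 10) − 305.0 = 138.5·ln 44.34 − 305.0 = 138.5·3.7919 − 305.0 = 220.176.
Rounded: 220.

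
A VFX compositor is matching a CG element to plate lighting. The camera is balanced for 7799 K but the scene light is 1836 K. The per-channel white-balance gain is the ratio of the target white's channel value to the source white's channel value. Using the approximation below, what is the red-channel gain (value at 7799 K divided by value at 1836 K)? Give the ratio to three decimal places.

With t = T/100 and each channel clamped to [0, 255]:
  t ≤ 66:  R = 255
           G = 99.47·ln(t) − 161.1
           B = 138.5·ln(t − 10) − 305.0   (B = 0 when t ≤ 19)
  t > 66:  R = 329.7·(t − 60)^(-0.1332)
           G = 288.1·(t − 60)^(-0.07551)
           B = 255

At 1836 K (t = 18.36):
  R = 255 by definition for t ≤ 66.
At 7799 K (t = 77.99):
  R = 329.7·(77.99 − 60)^(-0.1332) = 329.7·17.99^(-0.1332) = 329.7·0.68050 = 224.362.
Gain = 224.362 / 255.000 = 0.8798 → 0.880.

0.880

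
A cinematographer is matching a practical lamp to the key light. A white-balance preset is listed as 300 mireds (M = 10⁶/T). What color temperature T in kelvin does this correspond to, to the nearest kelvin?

T = 10⁶ / 300 = 3333.33 K → 3333 K.

3333 K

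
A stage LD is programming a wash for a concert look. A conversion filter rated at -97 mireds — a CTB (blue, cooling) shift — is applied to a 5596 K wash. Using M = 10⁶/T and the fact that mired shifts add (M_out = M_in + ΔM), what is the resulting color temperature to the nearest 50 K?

12250 K

M_in = 10⁶/5596 = 178.70 mireds.
M_out = 178.70 + (-97) = 81.70 mireds.
T_out = 10⁶/81.70 = 12240.0 K → 12250 K.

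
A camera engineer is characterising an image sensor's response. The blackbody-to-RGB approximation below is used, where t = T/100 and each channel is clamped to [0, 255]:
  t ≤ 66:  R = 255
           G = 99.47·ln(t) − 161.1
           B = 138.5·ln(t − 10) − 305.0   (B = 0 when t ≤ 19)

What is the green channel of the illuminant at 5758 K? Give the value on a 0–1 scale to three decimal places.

0.949

t = 5758/100 = 57.58; the t ≤ 66 branch applies.
G = 99.47·ln 57.58 − 161.1 = 99.47·4.0532 − 161.1 = 242.069.
On a 0–1 scale: 242.069/255 = 0.9493 → 0.949.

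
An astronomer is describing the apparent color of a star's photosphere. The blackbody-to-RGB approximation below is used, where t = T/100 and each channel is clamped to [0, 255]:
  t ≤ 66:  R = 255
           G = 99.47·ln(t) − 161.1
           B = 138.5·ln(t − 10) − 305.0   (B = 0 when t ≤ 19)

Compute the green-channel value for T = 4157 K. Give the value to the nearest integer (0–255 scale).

210

t = 4157/100 = 41.57; the t ≤ 66 branch applies.
G = 99.47·ln 41.57 − 161.1 = 99.47·3.7274 − 161.1 = 209.662.
Rounded: 210.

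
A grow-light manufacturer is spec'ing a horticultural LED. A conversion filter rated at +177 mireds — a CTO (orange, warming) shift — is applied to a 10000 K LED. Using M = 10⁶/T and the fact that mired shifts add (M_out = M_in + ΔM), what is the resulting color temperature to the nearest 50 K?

3600 K

M_in = 10⁶/10000 = 100.00 mireds.
M_out = 100.00 + (+177) = 277.00 mireds.
T_out = 10⁶/277.00 = 3610.1 K → 3600 K.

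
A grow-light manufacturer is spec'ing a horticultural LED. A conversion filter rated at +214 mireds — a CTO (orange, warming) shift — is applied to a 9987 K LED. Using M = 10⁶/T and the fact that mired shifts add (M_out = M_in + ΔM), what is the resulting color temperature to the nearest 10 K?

M_in = 10⁶/9987 = 100.13 mireds.
M_out = 100.13 + (+214) = 314.13 mireds.
T_out = 10⁶/314.13 = 3183.4 K → 3180 K.

3180 K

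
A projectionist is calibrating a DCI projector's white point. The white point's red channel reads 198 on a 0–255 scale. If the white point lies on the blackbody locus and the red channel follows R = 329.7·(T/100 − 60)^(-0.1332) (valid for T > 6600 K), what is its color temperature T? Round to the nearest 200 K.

(t − 60)^(-0.1332) = 198/329.7 = 0.60055.
t − 60 = 0.60055^(1/-0.1332) = 0.60055^(-7.508) = 45.980, so t = 105.980.
T = 100·t = 10598 K → 10600 K to the nearest 200 K.

10600 K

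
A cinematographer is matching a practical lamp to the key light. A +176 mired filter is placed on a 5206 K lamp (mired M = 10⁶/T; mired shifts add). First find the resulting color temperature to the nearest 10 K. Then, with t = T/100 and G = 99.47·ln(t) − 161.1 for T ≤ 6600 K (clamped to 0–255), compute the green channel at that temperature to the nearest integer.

M_in = 10⁶/5206 = 192.09; M_out = 192.09 + (+176) = 368.09.
T_out = 10⁶/368.09 = 2716.8 K → 2720 K; t = 27.2.
G = 99.47·ln 27.2 − 161.1 = 99.47·3.3032 − 161.1 = 167.471.
Rounded: 167.

167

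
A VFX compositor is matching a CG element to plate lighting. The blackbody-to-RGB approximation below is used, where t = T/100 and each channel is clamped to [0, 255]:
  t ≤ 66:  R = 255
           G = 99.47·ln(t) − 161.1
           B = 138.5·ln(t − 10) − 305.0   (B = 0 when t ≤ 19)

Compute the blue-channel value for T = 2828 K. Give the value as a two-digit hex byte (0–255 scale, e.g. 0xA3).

0x61

t = 2828/100 = 28.28; the t ≤ 66 branch applies.
B = 138.5·ln(28.28 − 10) − 305.0 = 138.5·ln 18.28 − 305.0 = 138.5·2.9058 − 305.0 = 97.454.
Rounded: 97; in hex, 0x61.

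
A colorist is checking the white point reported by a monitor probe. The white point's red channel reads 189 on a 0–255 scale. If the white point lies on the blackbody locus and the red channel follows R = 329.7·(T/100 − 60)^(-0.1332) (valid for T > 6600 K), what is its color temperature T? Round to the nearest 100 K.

12500 K

(t − 60)^(-0.1332) = 189/329.7 = 0.57325.
t − 60 = 0.57325^(1/-0.1332) = 0.57325^(-7.508) = 65.199, so t = 125.199.
T = 100·t = 12520 K → 12500 K to the nearest 100 K.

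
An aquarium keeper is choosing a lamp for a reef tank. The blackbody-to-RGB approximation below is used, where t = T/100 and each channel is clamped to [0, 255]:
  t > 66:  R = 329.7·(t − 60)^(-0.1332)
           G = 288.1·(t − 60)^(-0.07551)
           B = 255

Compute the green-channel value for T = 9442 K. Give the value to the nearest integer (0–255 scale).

221

t = 9442/100 = 94.42; the t > 66 branch applies.
G = 288.1·(94.42 − 60)^(-0.07551) = 288.1·34.42^(-0.07551) = 288.1·0.76552 = 220.546.
Rounded: 221.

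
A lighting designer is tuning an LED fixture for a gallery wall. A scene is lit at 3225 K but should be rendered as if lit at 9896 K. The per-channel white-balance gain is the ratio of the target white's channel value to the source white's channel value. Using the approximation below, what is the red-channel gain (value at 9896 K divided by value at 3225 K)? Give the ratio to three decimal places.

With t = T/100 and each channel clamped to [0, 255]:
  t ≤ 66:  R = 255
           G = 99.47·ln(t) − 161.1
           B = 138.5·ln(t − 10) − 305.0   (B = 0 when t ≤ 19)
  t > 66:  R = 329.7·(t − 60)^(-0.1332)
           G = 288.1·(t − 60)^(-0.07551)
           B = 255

At 3225 K (t = 32.25):
  R = 255 by definition for t ≤ 66.
At 9896 K (t = 98.96):
  R = 329.7·(98.96 − 60)^(-0.1332) = 329.7·38.96^(-0.1332) = 329.7·0.61395 = 202.418.
Gain = 202.418 / 255.000 = 0.7938 → 0.794.

0.794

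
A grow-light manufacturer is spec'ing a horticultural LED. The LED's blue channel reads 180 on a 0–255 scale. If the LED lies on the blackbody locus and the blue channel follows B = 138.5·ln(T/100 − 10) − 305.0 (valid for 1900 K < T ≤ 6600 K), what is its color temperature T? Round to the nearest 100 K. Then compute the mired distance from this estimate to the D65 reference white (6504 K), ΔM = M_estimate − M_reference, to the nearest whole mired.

ln(t − 10) = (180 + 305.0) / 138.5 = 3.5018.
t − 10 = e^3.5018 = 33.175, so t = 43.175.
T = 100·t = 4318 K → 4300 K to the nearest 100 K.
M_estimate = 10⁶/4300 = 232.56; M_reference = 10⁶/6504 = 153.75.
ΔM = 232.56 − 153.75 = 78.81 → +79 mireds.

+79 mireds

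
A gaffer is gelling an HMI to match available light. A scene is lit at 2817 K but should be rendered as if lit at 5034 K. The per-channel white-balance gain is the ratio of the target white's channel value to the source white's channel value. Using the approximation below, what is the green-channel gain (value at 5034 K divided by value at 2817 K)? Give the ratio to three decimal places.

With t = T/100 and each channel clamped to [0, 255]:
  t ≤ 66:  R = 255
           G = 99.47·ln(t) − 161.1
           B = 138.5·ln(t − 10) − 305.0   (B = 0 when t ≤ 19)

1.338

At 2817 K (t = 28.17):
  G = 99.47·ln 28.17 − 161.1 = 99.47·3.3383 − 161.1 = 170.956.
At 5034 K (t = 50.34):
  G = 99.47·ln 50.34 − 161.1 = 99.47·3.9188 − 161.1 = 228.703.
Gain = 228.703 / 170.956 = 1.3378 → 1.338.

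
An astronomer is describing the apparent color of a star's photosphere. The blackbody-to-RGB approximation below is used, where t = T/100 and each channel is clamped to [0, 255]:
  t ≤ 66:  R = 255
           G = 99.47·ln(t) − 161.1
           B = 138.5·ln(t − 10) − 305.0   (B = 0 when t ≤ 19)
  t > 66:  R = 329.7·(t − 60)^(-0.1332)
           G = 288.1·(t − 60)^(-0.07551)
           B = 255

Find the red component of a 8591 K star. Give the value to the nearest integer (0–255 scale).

214

t = 8591/100 = 85.91; the t > 66 branch applies.
R = 329.7·(85.91 − 60)^(-0.1332) = 329.7·25.91^(-0.1332) = 329.7·0.64823 = 213.720.
Rounded: 214.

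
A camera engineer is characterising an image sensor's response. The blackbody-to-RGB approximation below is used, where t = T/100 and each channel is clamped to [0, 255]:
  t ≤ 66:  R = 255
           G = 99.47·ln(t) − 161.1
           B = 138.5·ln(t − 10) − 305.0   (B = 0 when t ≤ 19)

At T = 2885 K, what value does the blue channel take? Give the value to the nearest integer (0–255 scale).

t = 2885/100 = 28.85; the t ≤ 66 branch applies.
B = 138.5·ln(28.85 − 10) − 305.0 = 138.5·ln 18.85 − 305.0 = 138.5·2.9365 − 305.0 = 101.707.
Rounded: 102.

102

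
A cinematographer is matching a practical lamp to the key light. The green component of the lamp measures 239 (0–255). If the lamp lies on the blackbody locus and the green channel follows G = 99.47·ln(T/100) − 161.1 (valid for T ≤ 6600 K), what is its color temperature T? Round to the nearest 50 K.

5600 K

ln t = (239 + 161.1) / 99.47 = 4.0223.
t = e^4.0223 = 55.830.
T = 100·t = 5583 K → 5600 K to the nearest 50 K.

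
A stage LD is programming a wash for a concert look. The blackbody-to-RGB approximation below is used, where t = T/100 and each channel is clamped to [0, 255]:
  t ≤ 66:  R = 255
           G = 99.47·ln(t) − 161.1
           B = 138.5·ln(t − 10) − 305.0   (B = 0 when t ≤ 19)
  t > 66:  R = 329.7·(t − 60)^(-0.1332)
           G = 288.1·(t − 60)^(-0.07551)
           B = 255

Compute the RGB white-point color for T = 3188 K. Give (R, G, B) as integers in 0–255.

(255, 183, 122)

t = 3188/100 = 31.88; the t ≤ 66 branch applies.
R = 255 by definition for t ≤ 66.
G = 99.47·ln 31.88 − 161.1 = 99.47·3.4620 − 161.1 = 183.263.
B = 138.5·ln(31.88 − 10) − 305.0 = 138.5·ln 21.88 − 305.0 = 138.5·3.0856 − 305.0 = 122.352.
Rounded: (255, 183, 122).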